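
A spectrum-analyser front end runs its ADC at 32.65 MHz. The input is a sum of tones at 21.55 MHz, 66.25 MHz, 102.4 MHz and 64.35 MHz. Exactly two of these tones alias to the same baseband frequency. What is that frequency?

fs/2 = 16.325 MHz.
21.55 MHz > fs/2 = 16.325 MHz, folds to fs − 21.55 MHz = 11.1 MHz.
66.25 MHz mod fs = 0.95 MHz.
0.95 MHz ≤ fs/2 = 16.325 MHz, appears at 0.95 MHz.
102.4 MHz mod fs = 4.45 MHz.
4.45 MHz ≤ fs/2 = 16.325 MHz, appears at 4.45 MHz.
64.35 MHz mod fs = 31.7 MHz.
31.7 MHz > fs/2 = 16.325 MHz, folds to fs − 31.7 MHz = 0.95 MHz.
64.35 MHz and 66.25 MHz both map to 0.95 MHz.

0.95 MHz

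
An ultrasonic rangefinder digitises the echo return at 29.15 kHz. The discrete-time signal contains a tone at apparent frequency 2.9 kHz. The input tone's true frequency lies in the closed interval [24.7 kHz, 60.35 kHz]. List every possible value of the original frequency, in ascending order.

26.25 kHz, 32.05 kHz, 55.4 kHz

Frequencies that alias to 2.9 kHz are k·fs ± 2.9 kHz for integer k ≥ 0.
k=0: 2.9 kHz.
k=1: 26.25 kHz, 32.05 kHz.
k=2: 55.4 kHz, 61.2 kHz.
k=3: 84.55 kHz, 90.35 kHz.
Within [24.7 kHz, 60.35 kHz]: 26.25 kHz, 32.05 kHz, 55.4 kHz.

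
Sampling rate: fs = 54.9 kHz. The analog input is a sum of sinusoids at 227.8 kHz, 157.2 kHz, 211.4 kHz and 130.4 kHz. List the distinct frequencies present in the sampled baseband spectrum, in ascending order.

fs/2 = 27.45 kHz.
227.8 kHz mod fs = 8.2 kHz.
8.2 kHz ≤ fs/2 = 27.45 kHz, appears at 8.2 kHz.
157.2 kHz mod fs = 47.4 kHz.
47.4 kHz > fs/2 = 27.45 kHz, folds to fs − 47.4 kHz = 7.5 kHz.
211.4 kHz mod fs = 46.7 kHz.
46.7 kHz > fs/2 = 27.45 kHz, folds to fs − 46.7 kHz = 8.2 kHz.
130.4 kHz mod fs = 20.6 kHz.
20.6 kHz ≤ fs/2 = 27.45 kHz, appears at 20.6 kHz.
Distinct values: {7.5 kHz, 8.2 kHz, 20.6 kHz}.

7.5 kHz, 8.2 kHz, 20.6 kHz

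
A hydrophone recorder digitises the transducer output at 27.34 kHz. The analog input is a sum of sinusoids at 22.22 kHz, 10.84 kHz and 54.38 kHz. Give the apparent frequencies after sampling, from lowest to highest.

0.3 kHz, 5.12 kHz, 10.84 kHz

fs/2 = 13.67 kHz.
22.22 kHz > fs/2 = 13.67 kHz, folds to fs − 22.22 kHz = 5.12 kHz.
10.84 kHz ≤ fs/2 = 13.67 kHz, passes unchanged.
54.38 kHz mod fs = 27.04 kHz.
27.04 kHz > fs/2 = 13.67 kHz, folds to fs − 27.04 kHz = 0.3 kHz.
Distinct values: {0.3 kHz, 5.12 kHz, 10.84 kHz}.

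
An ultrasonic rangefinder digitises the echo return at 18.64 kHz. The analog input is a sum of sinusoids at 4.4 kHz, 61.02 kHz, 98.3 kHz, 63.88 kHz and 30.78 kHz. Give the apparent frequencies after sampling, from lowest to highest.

4.4 kHz, 5.1 kHz, 6.5 kHz, 7.96 kHz

fs/2 = 9.32 kHz.
4.4 kHz ≤ fs/2 = 9.32 kHz, passes unchanged.
61.02 kHz mod fs = 5.1 kHz.
5.1 kHz ≤ fs/2 = 9.32 kHz, appears at 5.1 kHz.
98.3 kHz mod fs = 5.1 kHz.
5.1 kHz ≤ fs/2 = 9.32 kHz, appears at 5.1 kHz.
63.88 kHz mod fs = 7.96 kHz.
7.96 kHz ≤ fs/2 = 9.32 kHz, appears at 7.96 kHz.
30.78 kHz mod fs = 12.14 kHz.
12.14 kHz > fs/2 = 9.32 kHz, folds to fs − 12.14 kHz = 6.5 kHz.
Distinct values: {4.4 kHz, 5.1 kHz, 6.5 kHz, 7.96 kHz}.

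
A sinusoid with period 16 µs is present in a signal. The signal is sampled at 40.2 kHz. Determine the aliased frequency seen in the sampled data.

T = 16 µs → f = 1/T = 62.5 kHz.
62.5 kHz mod fs = 22.3 kHz.
22.3 kHz > fs/2 = 20.1 kHz, folds to fs − 22.3 kHz = 17.9 kHz.

17.9 kHz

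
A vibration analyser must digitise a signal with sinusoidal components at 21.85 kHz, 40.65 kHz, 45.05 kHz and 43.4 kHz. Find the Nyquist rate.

Highest-frequency component: 45.05 kHz.
Nyquist rate = 2 × 45.05 kHz = 90.1 kHz.

90.1 kHz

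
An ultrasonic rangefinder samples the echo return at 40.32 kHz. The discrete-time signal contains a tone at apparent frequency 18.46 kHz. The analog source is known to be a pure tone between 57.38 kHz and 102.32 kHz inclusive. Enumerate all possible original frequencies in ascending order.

58.78 kHz, 62.18 kHz, 99.1 kHz

Frequencies that alias to 18.46 kHz are k·fs ± 18.46 kHz for integer k ≥ 0.
k=0: 18.46 kHz.
k=1: 21.86 kHz, 58.78 kHz.
k=2: 62.18 kHz, 99.1 kHz.
k=3: 102.5 kHz, 139.42 kHz.
Within [57.38 kHz, 102.32 kHz]: 58.78 kHz, 62.18 kHz, 99.1 kHz.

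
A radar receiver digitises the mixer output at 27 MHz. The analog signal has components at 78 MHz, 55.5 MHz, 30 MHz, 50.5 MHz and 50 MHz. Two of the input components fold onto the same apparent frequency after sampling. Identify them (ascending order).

30 MHz, 78 MHz

fs/2 = 13.5 MHz.
78 MHz mod fs = 24 MHz.
24 MHz > fs/2 = 13.5 MHz, folds to fs − 24 MHz = 3 MHz.
55.5 MHz mod fs = 1.5 MHz.
1.5 MHz ≤ fs/2 = 13.5 MHz, appears at 1.5 MHz.
30 MHz mod fs = 3 MHz.
3 MHz ≤ fs/2 = 13.5 MHz, appears at 3 MHz.
50.5 MHz mod fs = 23.5 MHz.
23.5 MHz > fs/2 = 13.5 MHz, folds to fs − 23.5 MHz = 3.5 MHz.
50 MHz mod fs = 23 MHz.
23 MHz > fs/2 = 13.5 MHz, folds to fs − 23 MHz = 4 MHz.
30 MHz and 78 MHz both map to 3 MHz.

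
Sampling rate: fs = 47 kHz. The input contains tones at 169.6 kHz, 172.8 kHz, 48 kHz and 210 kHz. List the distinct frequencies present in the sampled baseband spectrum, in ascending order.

1 kHz, 15.2 kHz, 18.4 kHz, 22 kHz

fs/2 = 23.5 kHz.
169.6 kHz mod fs = 28.6 kHz.
28.6 kHz > fs/2 = 23.5 kHz, folds to fs − 28.6 kHz = 18.4 kHz.
172.8 kHz mod fs = 31.8 kHz.
31.8 kHz > fs/2 = 23.5 kHz, folds to fs − 31.8 kHz = 15.2 kHz.
48 kHz mod fs = 1 kHz.
1 kHz ≤ fs/2 = 23.5 kHz, appears at 1 kHz.
210 kHz mod fs = 22 kHz.
22 kHz ≤ fs/2 = 23.5 kHz, appears at 22 kHz.
Distinct values: {1 kHz, 15.2 kHz, 18.4 kHz, 22 kHz}.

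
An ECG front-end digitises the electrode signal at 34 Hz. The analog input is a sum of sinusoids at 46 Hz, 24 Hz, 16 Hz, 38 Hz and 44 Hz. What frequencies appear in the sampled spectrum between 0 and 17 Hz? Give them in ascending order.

fs/2 = 17 Hz.
46 Hz mod fs = 12 Hz.
12 Hz ≤ fs/2 = 17 Hz, appears at 12 Hz.
24 Hz > fs/2 = 17 Hz, folds to fs − 24 Hz = 10 Hz.
16 Hz ≤ fs/2 = 17 Hz, passes unchanged.
38 Hz mod fs = 4 Hz.
4 Hz ≤ fs/2 = 17 Hz, appears at 4 Hz.
44 Hz mod fs = 10 Hz.
10 Hz ≤ fs/2 = 17 Hz, appears at 10 Hz.
Distinct values: {4 Hz, 10 Hz, 12 Hz, 16 Hz}.

4 Hz, 10 Hz, 12 Hz, 16 Hz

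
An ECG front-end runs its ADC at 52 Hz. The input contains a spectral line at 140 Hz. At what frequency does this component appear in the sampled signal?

140 Hz mod fs = 36 Hz.
36 Hz > fs/2 = 26 Hz, folds to fs − 36 Hz = 16 Hz.

16 Hz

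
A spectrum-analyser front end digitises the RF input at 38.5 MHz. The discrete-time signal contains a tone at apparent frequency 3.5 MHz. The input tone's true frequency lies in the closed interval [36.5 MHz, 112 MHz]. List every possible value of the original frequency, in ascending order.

42 MHz, 73.5 MHz, 80.5 MHz, 112 MHz

Frequencies that alias to 3.5 MHz are k·fs ± 3.5 MHz for integer k ≥ 0.
k=0: 3.5 MHz.
k=1: 35 MHz, 42 MHz.
k=2: 73.5 MHz, 80.5 MHz.
k=3: 112 MHz, 119 MHz.
k=4: 150.5 MHz, 157.5 MHz.
Within [36.5 MHz, 112 MHz]: 42 MHz, 73.5 MHz, 80.5 MHz, 112 MHz.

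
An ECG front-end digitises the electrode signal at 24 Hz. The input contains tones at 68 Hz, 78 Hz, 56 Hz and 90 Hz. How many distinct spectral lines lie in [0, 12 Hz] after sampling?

3

fs/2 = 12 Hz.
68 Hz mod fs = 20 Hz.
20 Hz > fs/2 = 12 Hz, folds to fs − 20 Hz = 4 Hz.
78 Hz mod fs = 6 Hz.
6 Hz ≤ fs/2 = 12 Hz, appears at 6 Hz.
56 Hz mod fs = 8 Hz.
8 Hz ≤ fs/2 = 12 Hz, appears at 8 Hz.
90 Hz mod fs = 18 Hz.
18 Hz > fs/2 = 12 Hz, folds to fs − 18 Hz = 6 Hz.
Distinct values: {4 Hz, 6 Hz, 8 Hz} → 3.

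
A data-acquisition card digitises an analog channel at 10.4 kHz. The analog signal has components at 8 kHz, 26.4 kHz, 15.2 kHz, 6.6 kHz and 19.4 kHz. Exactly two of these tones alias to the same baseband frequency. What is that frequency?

fs/2 = 5.2 kHz.
8 kHz > fs/2 = 5.2 kHz, folds to fs − 8 kHz = 2.4 kHz.
26.4 kHz mod fs = 5.6 kHz.
5.6 kHz > fs/2 = 5.2 kHz, folds to fs − 5.6 kHz = 4.8 kHz.
15.2 kHz mod fs = 4.8 kHz.
4.8 kHz ≤ fs/2 = 5.2 kHz, appears at 4.8 kHz.
6.6 kHz > fs/2 = 5.2 kHz, folds to fs − 6.6 kHz = 3.8 kHz.
19.4 kHz mod fs = 9 kHz.
9 kHz > fs/2 = 5.2 kHz, folds to fs − 9 kHz = 1.4 kHz.
15.2 kHz and 26.4 kHz both map to 4.8 kHz.

4.8 kHz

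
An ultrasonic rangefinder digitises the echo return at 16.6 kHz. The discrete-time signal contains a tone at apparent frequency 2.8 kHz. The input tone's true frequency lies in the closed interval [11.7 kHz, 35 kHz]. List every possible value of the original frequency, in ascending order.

Frequencies that alias to 2.8 kHz are k·fs ± 2.8 kHz for integer k ≥ 0.
k=0: 2.8 kHz.
k=1: 13.8 kHz, 19.4 kHz.
k=2: 30.4 kHz, 36 kHz.
k=3: 47 kHz, 52.6 kHz.
Within [11.7 kHz, 35 kHz]: 13.8 kHz, 19.4 kHz, 30.4 kHz.

13.8 kHz, 19.4 kHz, 30.4 kHz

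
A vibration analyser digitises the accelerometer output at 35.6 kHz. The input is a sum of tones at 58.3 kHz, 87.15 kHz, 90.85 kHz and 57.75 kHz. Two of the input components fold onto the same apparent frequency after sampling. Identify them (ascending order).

87.15 kHz, 90.85 kHz

fs/2 = 17.8 kHz.
58.3 kHz mod fs = 22.7 kHz.
22.7 kHz > fs/2 = 17.8 kHz, folds to fs − 22.7 kHz = 12.9 kHz.
87.15 kHz mod fs = 15.95 kHz.
15.95 kHz ≤ fs/2 = 17.8 kHz, appears at 15.95 kHz.
90.85 kHz mod fs = 19.65 kHz.
19.65 kHz > fs/2 = 17.8 kHz, folds to fs − 19.65 kHz = 15.95 kHz.
57.75 kHz mod fs = 22.15 kHz.
22.15 kHz > fs/2 = 17.8 kHz, folds to fs − 22.15 kHz = 13.45 kHz.
87.15 kHz and 90.85 kHz both map to 15.95 kHz.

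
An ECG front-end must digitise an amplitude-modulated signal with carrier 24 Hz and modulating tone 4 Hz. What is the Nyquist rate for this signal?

56 Hz

AM sidebands sit at fc ± fm = 20 Hz and 28 Hz.
Highest-frequency component: 28 Hz.
Nyquist rate = 2 × 28 Hz = 56 Hz.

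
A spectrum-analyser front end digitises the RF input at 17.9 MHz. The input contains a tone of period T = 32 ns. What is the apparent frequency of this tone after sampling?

4.55 MHz

T = 32 ns → f = 1/T = 31.25 MHz.
31.25 MHz mod fs = 13.35 MHz.
13.35 MHz > fs/2 = 8.95 MHz, folds to fs − 13.35 MHz = 4.55 MHz.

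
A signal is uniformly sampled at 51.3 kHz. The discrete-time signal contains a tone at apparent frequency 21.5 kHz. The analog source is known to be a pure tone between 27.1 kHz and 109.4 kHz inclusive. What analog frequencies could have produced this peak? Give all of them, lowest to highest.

29.8 kHz, 72.8 kHz, 81.1 kHz

Frequencies that alias to 21.5 kHz are k·fs ± 21.5 kHz for integer k ≥ 0.
k=0: 21.5 kHz.
k=1: 29.8 kHz, 72.8 kHz.
k=2: 81.1 kHz, 124.1 kHz.
k=3: 132.4 kHz, 175.4 kHz.
Within [27.1 kHz, 109.4 kHz]: 29.8 kHz, 72.8 kHz, 81.1 kHz.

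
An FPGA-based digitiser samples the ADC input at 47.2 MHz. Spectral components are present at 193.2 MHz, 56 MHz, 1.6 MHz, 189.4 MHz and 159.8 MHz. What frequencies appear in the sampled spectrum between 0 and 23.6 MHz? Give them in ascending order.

fs/2 = 23.6 MHz.
193.2 MHz mod fs = 4.4 MHz.
4.4 MHz ≤ fs/2 = 23.6 MHz, appears at 4.4 MHz.
56 MHz mod fs = 8.8 MHz.
8.8 MHz ≤ fs/2 = 23.6 MHz, appears at 8.8 MHz.
1.6 MHz ≤ fs/2 = 23.6 MHz, passes unchanged.
189.4 MHz mod fs = 0.6 MHz.
0.6 MHz ≤ fs/2 = 23.6 MHz, appears at 0.6 MHz.
159.8 MHz mod fs = 18.2 MHz.
18.2 MHz ≤ fs/2 = 23.6 MHz, appears at 18.2 MHz.
Distinct values: {0.6 MHz, 1.6 MHz, 4.4 MHz, 8.8 MHz, 18.2 MHz}.

0.6 MHz, 1.6 MHz, 4.4 MHz, 8.8 MHz, 18.2 MHz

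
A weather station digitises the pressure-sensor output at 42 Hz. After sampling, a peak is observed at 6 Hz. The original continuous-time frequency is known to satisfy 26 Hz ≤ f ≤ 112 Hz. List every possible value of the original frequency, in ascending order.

36 Hz, 48 Hz, 78 Hz, 90 Hz

Frequencies that alias to 6 Hz are k·fs ± 6 Hz for integer k ≥ 0.
k=0: 6 Hz.
k=1: 36 Hz, 48 Hz.
k=2: 78 Hz, 90 Hz.
k=3: 120 Hz, 132 Hz.
Within [26 Hz, 112 Hz]: 36 Hz, 48 Hz, 78 Hz, 90 Hz.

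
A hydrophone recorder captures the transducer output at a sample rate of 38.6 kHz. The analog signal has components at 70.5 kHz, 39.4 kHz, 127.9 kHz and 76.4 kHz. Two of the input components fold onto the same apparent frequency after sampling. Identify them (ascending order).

fs/2 = 19.3 kHz.
70.5 kHz mod fs = 31.9 kHz.
31.9 kHz > fs/2 = 19.3 kHz, folds to fs − 31.9 kHz = 6.7 kHz.
39.4 kHz mod fs = 0.8 kHz.
0.8 kHz ≤ fs/2 = 19.3 kHz, appears at 0.8 kHz.
127.9 kHz mod fs = 12.1 kHz.
12.1 kHz ≤ fs/2 = 19.3 kHz, appears at 12.1 kHz.
76.4 kHz mod fs = 37.8 kHz.
37.8 kHz > fs/2 = 19.3 kHz, folds to fs − 37.8 kHz = 0.8 kHz.
39.4 kHz and 76.4 kHz both map to 0.8 kHz.

39.4 kHz, 76.4 kHz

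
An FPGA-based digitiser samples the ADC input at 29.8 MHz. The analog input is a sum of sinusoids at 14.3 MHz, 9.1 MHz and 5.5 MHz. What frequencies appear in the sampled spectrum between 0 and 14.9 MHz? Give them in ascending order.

fs/2 = 14.9 MHz.
14.3 MHz ≤ fs/2 = 14.9 MHz, passes unchanged.
9.1 MHz ≤ fs/2 = 14.9 MHz, passes unchanged.
5.5 MHz ≤ fs/2 = 14.9 MHz, passes unchanged.
Distinct values: {5.5 MHz, 9.1 MHz, 14.3 MHz}.

5.5 MHz, 9.1 MHz, 14.3 MHz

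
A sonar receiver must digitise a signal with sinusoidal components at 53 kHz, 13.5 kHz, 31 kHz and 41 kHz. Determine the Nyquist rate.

Highest-frequency component: 53 kHz.
Nyquist rate = 2 × 53 kHz = 106 kHz.

106 kHz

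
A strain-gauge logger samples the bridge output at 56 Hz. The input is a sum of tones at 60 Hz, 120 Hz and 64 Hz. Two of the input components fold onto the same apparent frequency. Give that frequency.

8 Hz

fs/2 = 28 Hz.
60 Hz mod fs = 4 Hz.
4 Hz ≤ fs/2 = 28 Hz, appears at 4 Hz.
120 Hz mod fs = 8 Hz.
8 Hz ≤ fs/2 = 28 Hz, appears at 8 Hz.
64 Hz mod fs = 8 Hz.
8 Hz ≤ fs/2 = 28 Hz, appears at 8 Hz.
64 Hz and 120 Hz both map to 8 Hz.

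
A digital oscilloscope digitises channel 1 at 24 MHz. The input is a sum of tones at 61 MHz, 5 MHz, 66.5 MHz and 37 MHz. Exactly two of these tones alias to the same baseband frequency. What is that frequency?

fs/2 = 12 MHz.
61 MHz mod fs = 13 MHz.
13 MHz > fs/2 = 12 MHz, folds to fs − 13 MHz = 11 MHz.
5 MHz ≤ fs/2 = 12 MHz, passes unchanged.
66.5 MHz mod fs = 18.5 MHz.
18.5 MHz > fs/2 = 12 MHz, folds to fs − 18.5 MHz = 5.5 MHz.
37 MHz mod fs = 13 MHz.
13 MHz > fs/2 = 12 MHz, folds to fs − 13 MHz = 11 MHz.
37 MHz and 61 MHz both map to 11 MHz.

11 MHz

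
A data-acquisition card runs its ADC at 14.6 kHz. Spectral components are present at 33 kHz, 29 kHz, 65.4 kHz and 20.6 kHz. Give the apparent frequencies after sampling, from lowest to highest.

0.2 kHz, 3.8 kHz, 6 kHz, 7 kHz

fs/2 = 7.3 kHz.
33 kHz mod fs = 3.8 kHz.
3.8 kHz ≤ fs/2 = 7.3 kHz, appears at 3.8 kHz.
29 kHz mod fs = 14.4 kHz.
14.4 kHz > fs/2 = 7.3 kHz, folds to fs − 14.4 kHz = 0.2 kHz.
65.4 kHz mod fs = 7 kHz.
7 kHz ≤ fs/2 = 7.3 kHz, appears at 7 kHz.
20.6 kHz mod fs = 6 kHz.
6 kHz ≤ fs/2 = 7.3 kHz, appears at 6 kHz.
Distinct values: {0.2 kHz, 3.8 kHz, 6 kHz, 7 kHz}.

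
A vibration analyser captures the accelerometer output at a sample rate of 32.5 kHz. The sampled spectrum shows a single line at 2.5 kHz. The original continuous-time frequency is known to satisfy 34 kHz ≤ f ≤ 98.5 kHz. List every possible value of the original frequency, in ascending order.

35 kHz, 62.5 kHz, 67.5 kHz, 95 kHz

Frequencies that alias to 2.5 kHz are k·fs ± 2.5 kHz for integer k ≥ 0.
k=0: 2.5 kHz.
k=1: 30 kHz, 35 kHz.
k=2: 62.5 kHz, 67.5 kHz.
k=3: 95 kHz, 100 kHz.
k=4: 127.5 kHz, 132.5 kHz.
Within [34 kHz, 98.5 kHz]: 35 kHz, 62.5 kHz, 67.5 kHz, 95 kHz.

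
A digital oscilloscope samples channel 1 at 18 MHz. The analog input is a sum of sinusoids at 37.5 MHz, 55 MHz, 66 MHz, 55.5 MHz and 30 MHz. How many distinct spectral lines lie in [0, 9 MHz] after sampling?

3

fs/2 = 9 MHz.
37.5 MHz mod fs = 1.5 MHz.
1.5 MHz ≤ fs/2 = 9 MHz, appears at 1.5 MHz.
55 MHz mod fs = 1 MHz.
1 MHz ≤ fs/2 = 9 MHz, appears at 1 MHz.
66 MHz mod fs = 12 MHz.
12 MHz > fs/2 = 9 MHz, folds to fs − 12 MHz = 6 MHz.
55.5 MHz mod fs = 1.5 MHz.
1.5 MHz ≤ fs/2 = 9 MHz, appears at 1.5 MHz.
30 MHz mod fs = 12 MHz.
12 MHz > fs/2 = 9 MHz, folds to fs − 12 MHz = 6 MHz.
Distinct values: {1 MHz, 1.5 MHz, 6 MHz} → 3.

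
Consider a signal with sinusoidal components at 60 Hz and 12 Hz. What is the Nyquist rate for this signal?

120 Hz

Highest-frequency component: 60 Hz.
Nyquist rate = 2 × 60 Hz = 120 Hz.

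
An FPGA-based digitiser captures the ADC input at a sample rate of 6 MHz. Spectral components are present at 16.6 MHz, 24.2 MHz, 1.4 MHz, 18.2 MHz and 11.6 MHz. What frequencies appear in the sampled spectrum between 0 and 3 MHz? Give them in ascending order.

0.2 MHz, 0.4 MHz, 1.4 MHz

fs/2 = 3 MHz.
16.6 MHz mod fs = 4.6 MHz.
4.6 MHz > fs/2 = 3 MHz, folds to fs − 4.6 MHz = 1.4 MHz.
24.2 MHz mod fs = 0.2 MHz.
0.2 MHz ≤ fs/2 = 3 MHz, appears at 0.2 MHz.
1.4 MHz ≤ fs/2 = 3 MHz, passes unchanged.
18.2 MHz mod fs = 0.2 MHz.
0.2 MHz ≤ fs/2 = 3 MHz, appears at 0.2 MHz.
11.6 MHz mod fs = 5.6 MHz.
5.6 MHz > fs/2 = 3 MHz, folds to fs − 5.6 MHz = 0.4 MHz.
Distinct values: {0.2 MHz, 0.4 MHz, 1.4 MHz}.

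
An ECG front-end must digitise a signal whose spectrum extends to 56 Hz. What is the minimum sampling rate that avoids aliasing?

112 Hz

Nyquist rate = 2 × 56 Hz = 112 Hz.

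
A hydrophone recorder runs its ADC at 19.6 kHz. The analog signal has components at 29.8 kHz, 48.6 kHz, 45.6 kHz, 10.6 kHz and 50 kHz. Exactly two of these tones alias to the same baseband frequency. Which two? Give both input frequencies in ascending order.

29.8 kHz, 48.6 kHz

fs/2 = 9.8 kHz.
29.8 kHz mod fs = 10.2 kHz.
10.2 kHz > fs/2 = 9.8 kHz, folds to fs − 10.2 kHz = 9.4 kHz.
48.6 kHz mod fs = 9.4 kHz.
9.4 kHz ≤ fs/2 = 9.8 kHz, appears at 9.4 kHz.
45.6 kHz mod fs = 6.4 kHz.
6.4 kHz ≤ fs/2 = 9.8 kHz, appears at 6.4 kHz.
10.6 kHz > fs/2 = 9.8 kHz, folds to fs − 10.6 kHz = 9 kHz.
50 kHz mod fs = 10.8 kHz.
10.8 kHz > fs/2 = 9.8 kHz, folds to fs − 10.8 kHz = 8.8 kHz.
29.8 kHz and 48.6 kHz both map to 9.4 kHz.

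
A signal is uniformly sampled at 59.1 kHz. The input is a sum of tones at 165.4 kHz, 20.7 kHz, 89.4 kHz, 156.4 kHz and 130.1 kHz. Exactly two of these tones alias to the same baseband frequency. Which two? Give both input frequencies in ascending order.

fs/2 = 29.55 kHz.
165.4 kHz mod fs = 47.2 kHz.
47.2 kHz > fs/2 = 29.55 kHz, folds to fs − 47.2 kHz = 11.9 kHz.
20.7 kHz ≤ fs/2 = 29.55 kHz, passes unchanged.
89.4 kHz mod fs = 30.3 kHz.
30.3 kHz > fs/2 = 29.55 kHz, folds to fs − 30.3 kHz = 28.8 kHz.
156.4 kHz mod fs = 38.2 kHz.
38.2 kHz > fs/2 = 29.55 kHz, folds to fs − 38.2 kHz = 20.9 kHz.
130.1 kHz mod fs = 11.9 kHz.
11.9 kHz ≤ fs/2 = 29.55 kHz, appears at 11.9 kHz.
130.1 kHz and 165.4 kHz both map to 11.9 kHz.

130.1 kHz, 165.4 kHz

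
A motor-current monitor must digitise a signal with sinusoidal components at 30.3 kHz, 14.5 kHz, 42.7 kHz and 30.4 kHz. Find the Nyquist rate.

Highest-frequency component: 42.7 kHz.
Nyquist rate = 2 × 42.7 kHz = 85.4 kHz.

85.4 kHz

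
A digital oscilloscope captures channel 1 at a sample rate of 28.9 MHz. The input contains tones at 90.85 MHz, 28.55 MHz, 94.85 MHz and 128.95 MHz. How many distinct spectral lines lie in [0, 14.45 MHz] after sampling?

fs/2 = 14.45 MHz.
90.85 MHz mod fs = 4.15 MHz.
4.15 MHz ≤ fs/2 = 14.45 MHz, appears at 4.15 MHz.
28.55 MHz > fs/2 = 14.45 MHz, folds to fs − 28.55 MHz = 0.35 MHz.
94.85 MHz mod fs = 8.15 MHz.
8.15 MHz ≤ fs/2 = 14.45 MHz, appears at 8.15 MHz.
128.95 MHz mod fs = 13.35 MHz.
13.35 MHz ≤ fs/2 = 14.45 MHz, appears at 13.35 MHz.
Distinct values: {0.35 MHz, 4.15 MHz, 8.15 MHz, 13.35 MHz} → 4.

4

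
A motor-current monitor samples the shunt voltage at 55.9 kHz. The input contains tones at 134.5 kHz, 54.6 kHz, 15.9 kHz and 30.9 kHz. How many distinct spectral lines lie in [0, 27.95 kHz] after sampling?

4

fs/2 = 27.95 kHz.
134.5 kHz mod fs = 22.7 kHz.
22.7 kHz ≤ fs/2 = 27.95 kHz, appears at 22.7 kHz.
54.6 kHz > fs/2 = 27.95 kHz, folds to fs − 54.6 kHz = 1.3 kHz.
15.9 kHz ≤ fs/2 = 27.95 kHz, passes unchanged.
30.9 kHz > fs/2 = 27.95 kHz, folds to fs − 30.9 kHz = 25 kHz.
Distinct values: {1.3 kHz, 15.9 kHz, 22.7 kHz, 25 kHz} → 4.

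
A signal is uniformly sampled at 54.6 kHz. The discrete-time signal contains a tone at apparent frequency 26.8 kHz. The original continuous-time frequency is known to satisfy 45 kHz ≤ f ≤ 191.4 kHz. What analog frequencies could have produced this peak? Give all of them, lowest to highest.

Frequencies that alias to 26.8 kHz are k·fs ± 26.8 kHz for integer k ≥ 0.
k=0: 26.8 kHz.
k=1: 27.8 kHz, 81.4 kHz.
k=2: 82.4 kHz, 136 kHz.
k=3: 137 kHz, 190.6 kHz.
k=4: 191.6 kHz, 245.2 kHz.
Within [45 kHz, 191.4 kHz]: 81.4 kHz, 82.4 kHz, 136 kHz, 137 kHz, 190.6 kHz.

81.4 kHz, 82.4 kHz, 136 kHz, 137 kHz, 190.6 kHz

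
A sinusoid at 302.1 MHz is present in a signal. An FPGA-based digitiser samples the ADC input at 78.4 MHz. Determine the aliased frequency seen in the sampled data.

11.5 MHz

302.1 MHz mod fs = 66.9 MHz.
66.9 MHz > fs/2 = 39.2 MHz, folds to fs − 66.9 MHz = 11.5 MHz.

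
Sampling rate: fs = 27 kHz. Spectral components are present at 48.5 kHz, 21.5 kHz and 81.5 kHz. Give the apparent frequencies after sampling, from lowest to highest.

fs/2 = 13.5 kHz.
48.5 kHz mod fs = 21.5 kHz.
21.5 kHz > fs/2 = 13.5 kHz, folds to fs − 21.5 kHz = 5.5 kHz.
21.5 kHz > fs/2 = 13.5 kHz, folds to fs − 21.5 kHz = 5.5 kHz.
81.5 kHz mod fs = 0.5 kHz.
0.5 kHz ≤ fs/2 = 13.5 kHz, appears at 0.5 kHz.
Distinct values: {0.5 kHz, 5.5 kHz}.

0.5 kHz, 5.5 kHz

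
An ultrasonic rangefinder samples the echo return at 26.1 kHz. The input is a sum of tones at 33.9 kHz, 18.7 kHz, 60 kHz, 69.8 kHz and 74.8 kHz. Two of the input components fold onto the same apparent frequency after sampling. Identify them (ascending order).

33.9 kHz, 60 kHz

fs/2 = 13.05 kHz.
33.9 kHz mod fs = 7.8 kHz.
7.8 kHz ≤ fs/2 = 13.05 kHz, appears at 7.8 kHz.
18.7 kHz > fs/2 = 13.05 kHz, folds to fs − 18.7 kHz = 7.4 kHz.
60 kHz mod fs = 7.8 kHz.
7.8 kHz ≤ fs/2 = 13.05 kHz, appears at 7.8 kHz.
69.8 kHz mod fs = 17.6 kHz.
17.6 kHz > fs/2 = 13.05 kHz, folds to fs − 17.6 kHz = 8.5 kHz.
74.8 kHz mod fs = 22.6 kHz.
22.6 kHz > fs/2 = 13.05 kHz, folds to fs − 22.6 kHz = 3.5 kHz.
33.9 kHz and 60 kHz both map to 7.8 kHz.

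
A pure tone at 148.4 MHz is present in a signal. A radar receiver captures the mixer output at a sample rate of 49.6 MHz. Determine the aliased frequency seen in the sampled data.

0.4 MHz

148.4 MHz mod fs = 49.2 MHz.
49.2 MHz > fs/2 = 24.8 MHz, folds to fs − 49.2 MHz = 0.4 MHz.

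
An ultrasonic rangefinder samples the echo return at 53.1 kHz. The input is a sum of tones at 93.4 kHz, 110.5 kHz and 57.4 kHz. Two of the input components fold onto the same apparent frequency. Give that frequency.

fs/2 = 26.55 kHz.
93.4 kHz mod fs = 40.3 kHz.
40.3 kHz > fs/2 = 26.55 kHz, folds to fs − 40.3 kHz = 12.8 kHz.
110.5 kHz mod fs = 4.3 kHz.
4.3 kHz ≤ fs/2 = 26.55 kHz, appears at 4.3 kHz.
57.4 kHz mod fs = 4.3 kHz.
4.3 kHz ≤ fs/2 = 26.55 kHz, appears at 4.3 kHz.
57.4 kHz and 110.5 kHz both map to 4.3 kHz.

4.3 kHz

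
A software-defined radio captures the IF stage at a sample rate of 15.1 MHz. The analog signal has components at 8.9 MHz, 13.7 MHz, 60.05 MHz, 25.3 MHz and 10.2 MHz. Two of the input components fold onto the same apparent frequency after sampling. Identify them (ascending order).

fs/2 = 7.55 MHz.
8.9 MHz > fs/2 = 7.55 MHz, folds to fs − 8.9 MHz = 6.2 MHz.
13.7 MHz > fs/2 = 7.55 MHz, folds to fs − 13.7 MHz = 1.4 MHz.
60.05 MHz mod fs = 14.75 MHz.
14.75 MHz > fs/2 = 7.55 MHz, folds to fs − 14.75 MHz = 0.35 MHz.
25.3 MHz mod fs = 10.2 MHz.
10.2 MHz > fs/2 = 7.55 MHz, folds to fs − 10.2 MHz = 4.9 MHz.
10.2 MHz > fs/2 = 7.55 MHz, folds to fs − 10.2 MHz = 4.9 MHz.
10.2 MHz and 25.3 MHz both map to 4.9 MHz.

10.2 MHz, 25.3 MHz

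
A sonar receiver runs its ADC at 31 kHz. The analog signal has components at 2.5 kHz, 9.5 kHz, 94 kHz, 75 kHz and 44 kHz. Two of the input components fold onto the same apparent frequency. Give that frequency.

fs/2 = 15.5 kHz.
2.5 kHz ≤ fs/2 = 15.5 kHz, passes unchanged.
9.5 kHz ≤ fs/2 = 15.5 kHz, passes unchanged.
94 kHz mod fs = 1 kHz.
1 kHz ≤ fs/2 = 15.5 kHz, appears at 1 kHz.
75 kHz mod fs = 13 kHz.
13 kHz ≤ fs/2 = 15.5 kHz, appears at 13 kHz.
44 kHz mod fs = 13 kHz.
13 kHz ≤ fs/2 = 15.5 kHz, appears at 13 kHz.
44 kHz and 75 kHz both map to 13 kHz.

13 kHz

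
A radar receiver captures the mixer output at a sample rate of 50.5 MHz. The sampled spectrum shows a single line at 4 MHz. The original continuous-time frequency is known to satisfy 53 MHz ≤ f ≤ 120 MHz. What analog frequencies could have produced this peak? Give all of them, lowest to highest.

54.5 MHz, 97 MHz, 105 MHz

Frequencies that alias to 4 MHz are k·fs ± 4 MHz for integer k ≥ 0.
k=0: 4 MHz.
k=1: 46.5 MHz, 54.5 MHz.
k=2: 97 MHz, 105 MHz.
k=3: 147.5 MHz, 155.5 MHz.
Within [53 MHz, 120 MHz]: 54.5 MHz, 97 MHz, 105 MHz.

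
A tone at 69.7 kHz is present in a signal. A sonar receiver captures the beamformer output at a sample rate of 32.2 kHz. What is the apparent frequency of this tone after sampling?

69.7 kHz mod fs = 5.3 kHz.
5.3 kHz ≤ fs/2 = 16.1 kHz, appears at 5.3 kHz.

5.3 kHz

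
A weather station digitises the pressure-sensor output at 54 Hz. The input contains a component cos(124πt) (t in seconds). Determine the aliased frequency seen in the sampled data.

ω = 124π rad/s → f = ω/(2π) = 62 Hz.
62 Hz mod fs = 8 Hz.
8 Hz ≤ fs/2 = 27 Hz, appears at 8 Hz.

8 Hz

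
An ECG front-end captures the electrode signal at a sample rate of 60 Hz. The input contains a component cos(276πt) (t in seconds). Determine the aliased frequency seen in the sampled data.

18 Hz

ω = 276π rad/s → f = ω/(2π) = 138 Hz.
138 Hz mod fs = 18 Hz.
18 Hz ≤ fs/2 = 30 Hz, appears at 18 Hz.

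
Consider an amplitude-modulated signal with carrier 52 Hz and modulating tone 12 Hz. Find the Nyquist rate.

AM sidebands sit at fc ± fm = 40 Hz and 64 Hz.
Highest-frequency component: 64 Hz.
Nyquist rate = 2 × 64 Hz = 128 Hz.

128 Hz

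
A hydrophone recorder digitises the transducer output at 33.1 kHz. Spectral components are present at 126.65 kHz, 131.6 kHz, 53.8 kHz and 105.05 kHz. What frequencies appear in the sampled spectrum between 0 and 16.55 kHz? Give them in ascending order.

0.8 kHz, 5.75 kHz, 12.4 kHz

fs/2 = 16.55 kHz.
126.65 kHz mod fs = 27.35 kHz.
27.35 kHz > fs/2 = 16.55 kHz, folds to fs − 27.35 kHz = 5.75 kHz.
131.6 kHz mod fs = 32.3 kHz.
32.3 kHz > fs/2 = 16.55 kHz, folds to fs − 32.3 kHz = 0.8 kHz.
53.8 kHz mod fs = 20.7 kHz.
20.7 kHz > fs/2 = 16.55 kHz, folds to fs − 20.7 kHz = 12.4 kHz.
105.05 kHz mod fs = 5.75 kHz.
5.75 kHz ≤ fs/2 = 16.55 kHz, appears at 5.75 kHz.
Distinct values: {0.8 kHz, 5.75 kHz, 12.4 kHz}.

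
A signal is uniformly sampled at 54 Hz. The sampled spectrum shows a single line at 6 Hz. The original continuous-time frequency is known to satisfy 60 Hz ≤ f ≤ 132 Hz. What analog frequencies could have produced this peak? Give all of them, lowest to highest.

60 Hz, 102 Hz, 114 Hz

Frequencies that alias to 6 Hz are k·fs ± 6 Hz for integer k ≥ 0.
k=0: 6 Hz.
k=1: 48 Hz, 60 Hz.
k=2: 102 Hz, 114 Hz.
k=3: 156 Hz, 168 Hz.
Within [60 Hz, 132 Hz]: 60 Hz, 102 Hz, 114 Hz.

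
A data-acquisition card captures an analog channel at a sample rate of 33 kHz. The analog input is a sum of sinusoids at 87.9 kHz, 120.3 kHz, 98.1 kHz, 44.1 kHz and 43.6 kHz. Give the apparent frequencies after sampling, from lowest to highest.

0.9 kHz, 10.6 kHz, 11.1 kHz, 11.7 kHz

fs/2 = 16.5 kHz.
87.9 kHz mod fs = 21.9 kHz.
21.9 kHz > fs/2 = 16.5 kHz, folds to fs − 21.9 kHz = 11.1 kHz.
120.3 kHz mod fs = 21.3 kHz.
21.3 kHz > fs/2 = 16.5 kHz, folds to fs − 21.3 kHz = 11.7 kHz.
98.1 kHz mod fs = 32.1 kHz.
32.1 kHz > fs/2 = 16.5 kHz, folds to fs − 32.1 kHz = 0.9 kHz.
44.1 kHz mod fs = 11.1 kHz.
11.1 kHz ≤ fs/2 = 16.5 kHz, appears at 11.1 kHz.
43.6 kHz mod fs = 10.6 kHz.
10.6 kHz ≤ fs/2 = 16.5 kHz, appears at 10.6 kHz.
Distinct values: {0.9 kHz, 10.6 kHz, 11.1 kHz, 11.7 kHz}.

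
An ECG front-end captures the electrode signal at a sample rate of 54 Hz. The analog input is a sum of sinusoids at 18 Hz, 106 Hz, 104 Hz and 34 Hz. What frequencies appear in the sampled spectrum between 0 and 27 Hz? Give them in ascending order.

2 Hz, 4 Hz, 18 Hz, 20 Hz

fs/2 = 27 Hz.
18 Hz ≤ fs/2 = 27 Hz, passes unchanged.
106 Hz mod fs = 52 Hz.
52 Hz > fs/2 = 27 Hz, folds to fs − 52 Hz = 2 Hz.
104 Hz mod fs = 50 Hz.
50 Hz > fs/2 = 27 Hz, folds to fs − 50 Hz = 4 Hz.
34 Hz > fs/2 = 27 Hz, folds to fs − 34 Hz = 20 Hz.
Distinct values: {2 Hz, 4 Hz, 18 Hz, 20 Hz}.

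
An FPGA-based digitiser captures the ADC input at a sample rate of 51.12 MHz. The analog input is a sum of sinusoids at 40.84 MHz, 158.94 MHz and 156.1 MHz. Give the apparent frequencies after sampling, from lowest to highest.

2.74 MHz, 5.58 MHz, 10.28 MHz

fs/2 = 25.56 MHz.
40.84 MHz > fs/2 = 25.56 MHz, folds to fs − 40.84 MHz = 10.28 MHz.
158.94 MHz mod fs = 5.58 MHz.
5.58 MHz ≤ fs/2 = 25.56 MHz, appears at 5.58 MHz.
156.1 MHz mod fs = 2.74 MHz.
2.74 MHz ≤ fs/2 = 25.56 MHz, appears at 2.74 MHz.
Distinct values: {2.74 MHz, 5.58 MHz, 10.28 MHz}.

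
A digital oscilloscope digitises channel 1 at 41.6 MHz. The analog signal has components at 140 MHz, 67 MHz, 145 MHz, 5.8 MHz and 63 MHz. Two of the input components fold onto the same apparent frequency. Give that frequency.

20.2 MHz

fs/2 = 20.8 MHz.
140 MHz mod fs = 15.2 MHz.
15.2 MHz ≤ fs/2 = 20.8 MHz, appears at 15.2 MHz.
67 MHz mod fs = 25.4 MHz.
25.4 MHz > fs/2 = 20.8 MHz, folds to fs − 25.4 MHz = 16.2 MHz.
145 MHz mod fs = 20.2 MHz.
20.2 MHz ≤ fs/2 = 20.8 MHz, appears at 20.2 MHz.
5.8 MHz ≤ fs/2 = 20.8 MHz, passes unchanged.
63 MHz mod fs = 21.4 MHz.
21.4 MHz > fs/2 = 20.8 MHz, folds to fs − 21.4 MHz = 20.2 MHz.
63 MHz and 145 MHz both map to 20.2 MHz.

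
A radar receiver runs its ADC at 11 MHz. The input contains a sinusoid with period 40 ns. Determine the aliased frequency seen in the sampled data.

T = 40 ns → f = 1/T = 25 MHz.
25 MHz mod fs = 3 MHz.
3 MHz ≤ fs/2 = 5.5 MHz, appears at 3 MHz.

3 MHz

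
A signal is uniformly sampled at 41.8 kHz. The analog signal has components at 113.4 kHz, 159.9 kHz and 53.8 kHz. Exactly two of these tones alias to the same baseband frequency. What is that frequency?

fs/2 = 20.9 kHz.
113.4 kHz mod fs = 29.8 kHz.
29.8 kHz > fs/2 = 20.9 kHz, folds to fs − 29.8 kHz = 12 kHz.
159.9 kHz mod fs = 34.5 kHz.
34.5 kHz > fs/2 = 20.9 kHz, folds to fs − 34.5 kHz = 7.3 kHz.
53.8 kHz mod fs = 12 kHz.
12 kHz ≤ fs/2 = 20.9 kHz, appears at 12 kHz.
53.8 kHz and 113.4 kHz both map to 12 kHz.

12 kHz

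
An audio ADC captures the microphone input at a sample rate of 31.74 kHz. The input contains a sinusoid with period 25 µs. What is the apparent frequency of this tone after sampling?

8.26 kHz

T = 25 µs → f = 1/T = 40 kHz.
40 kHz mod fs = 8.26 kHz.
8.26 kHz ≤ fs/2 = 15.87 kHz, appears at 8.26 kHz.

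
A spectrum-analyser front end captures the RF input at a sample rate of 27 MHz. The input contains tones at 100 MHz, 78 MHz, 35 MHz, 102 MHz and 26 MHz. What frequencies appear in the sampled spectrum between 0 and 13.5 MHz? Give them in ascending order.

fs/2 = 13.5 MHz.
100 MHz mod fs = 19 MHz.
19 MHz > fs/2 = 13.5 MHz, folds to fs − 19 MHz = 8 MHz.
78 MHz mod fs = 24 MHz.
24 MHz > fs/2 = 13.5 MHz, folds to fs − 24 MHz = 3 MHz.
35 MHz mod fs = 8 MHz.
8 MHz ≤ fs/2 = 13.5 MHz, appears at 8 MHz.
102 MHz mod fs = 21 MHz.
21 MHz > fs/2 = 13.5 MHz, folds to fs − 21 MHz = 6 MHz.
26 MHz > fs/2 = 13.5 MHz, folds to fs − 26 MHz = 1 MHz.
Distinct values: {1 MHz, 3 MHz, 6 MHz, 8 MHz}.

1 MHz, 3 MHz, 6 MHz, 8 MHz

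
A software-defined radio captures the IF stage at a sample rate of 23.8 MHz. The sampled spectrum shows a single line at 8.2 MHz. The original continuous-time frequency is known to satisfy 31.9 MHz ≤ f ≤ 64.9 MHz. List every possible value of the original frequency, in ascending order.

Frequencies that alias to 8.2 MHz are k·fs ± 8.2 MHz for integer k ≥ 0.
k=0: 8.2 MHz.
k=1: 15.6 MHz, 32 MHz.
k=2: 39.4 MHz, 55.8 MHz.
k=3: 63.2 MHz, 79.6 MHz.
k=4: 87 MHz, 103.4 MHz.
Within [31.9 MHz, 64.9 MHz]: 32 MHz, 39.4 MHz, 55.8 MHz, 63.2 MHz.

32 MHz, 39.4 MHz, 55.8 MHz, 63.2 MHz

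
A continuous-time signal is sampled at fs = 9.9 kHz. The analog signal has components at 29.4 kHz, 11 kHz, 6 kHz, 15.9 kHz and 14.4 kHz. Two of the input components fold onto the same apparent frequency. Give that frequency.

3.9 kHz

fs/2 = 4.95 kHz.
29.4 kHz mod fs = 9.6 kHz.
9.6 kHz > fs/2 = 4.95 kHz, folds to fs − 9.6 kHz = 0.3 kHz.
11 kHz mod fs = 1.1 kHz.
1.1 kHz ≤ fs/2 = 4.95 kHz, appears at 1.1 kHz.
6 kHz > fs/2 = 4.95 kHz, folds to fs − 6 kHz = 3.9 kHz.
15.9 kHz mod fs = 6 kHz.
6 kHz > fs/2 = 4.95 kHz, folds to fs − 6 kHz = 3.9 kHz.
14.4 kHz mod fs = 4.5 kHz.
4.5 kHz ≤ fs/2 = 4.95 kHz, appears at 4.5 kHz.
6 kHz and 15.9 kHz both map to 3.9 kHz.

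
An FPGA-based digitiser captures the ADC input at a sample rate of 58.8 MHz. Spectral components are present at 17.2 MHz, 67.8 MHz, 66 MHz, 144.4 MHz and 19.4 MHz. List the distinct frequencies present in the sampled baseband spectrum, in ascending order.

fs/2 = 29.4 MHz.
17.2 MHz ≤ fs/2 = 29.4 MHz, passes unchanged.
67.8 MHz mod fs = 9 MHz.
9 MHz ≤ fs/2 = 29.4 MHz, appears at 9 MHz.
66 MHz mod fs = 7.2 MHz.
7.2 MHz ≤ fs/2 = 29.4 MHz, appears at 7.2 MHz.
144.4 MHz mod fs = 26.8 MHz.
26.8 MHz ≤ fs/2 = 29.4 MHz, appears at 26.8 MHz.
19.4 MHz ≤ fs/2 = 29.4 MHz, passes unchanged.
Distinct values: {7.2 MHz, 9 MHz, 17.2 MHz, 19.4 MHz, 26.8 MHz}.

7.2 MHz, 9 MHz, 17.2 MHz, 19.4 MHz, 26.8 MHz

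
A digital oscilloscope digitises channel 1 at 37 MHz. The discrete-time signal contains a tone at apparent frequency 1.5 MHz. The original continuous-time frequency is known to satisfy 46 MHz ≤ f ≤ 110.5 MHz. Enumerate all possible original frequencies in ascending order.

72.5 MHz, 75.5 MHz, 109.5 MHz

Frequencies that alias to 1.5 MHz are k·fs ± 1.5 MHz for integer k ≥ 0.
k=0: 1.5 MHz.
k=1: 35.5 MHz, 38.5 MHz.
k=2: 72.5 MHz, 75.5 MHz.
k=3: 109.5 MHz, 112.5 MHz.
k=4: 146.5 MHz, 149.5 MHz.
Within [46 MHz, 110.5 MHz]: 72.5 MHz, 75.5 MHz, 109.5 MHz.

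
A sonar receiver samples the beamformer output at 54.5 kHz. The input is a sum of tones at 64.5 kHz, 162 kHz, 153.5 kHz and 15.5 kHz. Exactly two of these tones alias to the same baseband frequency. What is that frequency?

fs/2 = 27.25 kHz.
64.5 kHz mod fs = 10 kHz.
10 kHz ≤ fs/2 = 27.25 kHz, appears at 10 kHz.
162 kHz mod fs = 53 kHz.
53 kHz > fs/2 = 27.25 kHz, folds to fs − 53 kHz = 1.5 kHz.
153.5 kHz mod fs = 44.5 kHz.
44.5 kHz > fs/2 = 27.25 kHz, folds to fs − 44.5 kHz = 10 kHz.
15.5 kHz ≤ fs/2 = 27.25 kHz, passes unchanged.
64.5 kHz and 153.5 kHz both map to 10 kHz.

10 kHz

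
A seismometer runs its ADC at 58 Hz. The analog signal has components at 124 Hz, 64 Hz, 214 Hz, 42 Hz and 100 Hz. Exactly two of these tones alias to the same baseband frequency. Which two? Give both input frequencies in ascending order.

42 Hz, 100 Hz

fs/2 = 29 Hz.
124 Hz mod fs = 8 Hz.
8 Hz ≤ fs/2 = 29 Hz, appears at 8 Hz.
64 Hz mod fs = 6 Hz.
6 Hz ≤ fs/2 = 29 Hz, appears at 6 Hz.
214 Hz mod fs = 40 Hz.
40 Hz > fs/2 = 29 Hz, folds to fs − 40 Hz = 18 Hz.
42 Hz > fs/2 = 29 Hz, folds to fs − 42 Hz = 16 Hz.
100 Hz mod fs = 42 Hz.
42 Hz > fs/2 = 29 Hz, folds to fs − 42 Hz = 16 Hz.
42 Hz and 100 Hz both map to 16 Hz.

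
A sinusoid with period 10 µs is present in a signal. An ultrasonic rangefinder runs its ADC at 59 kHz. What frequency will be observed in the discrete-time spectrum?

18 kHz

T = 10 µs → f = 1/T = 100 kHz.
100 kHz mod fs = 41 kHz.
41 kHz > fs/2 = 29.5 kHz, folds to fs − 41 kHz = 18 kHz.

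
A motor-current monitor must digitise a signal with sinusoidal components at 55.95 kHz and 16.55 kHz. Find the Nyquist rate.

Highest-frequency component: 55.95 kHz.
Nyquist rate = 2 × 55.95 kHz = 111.9 kHz.

111.9 kHz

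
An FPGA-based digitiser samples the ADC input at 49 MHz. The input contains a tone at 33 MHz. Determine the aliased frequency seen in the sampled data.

16 MHz

33 MHz > fs/2 = 24.5 MHz, folds to fs − 33 MHz = 16 MHz.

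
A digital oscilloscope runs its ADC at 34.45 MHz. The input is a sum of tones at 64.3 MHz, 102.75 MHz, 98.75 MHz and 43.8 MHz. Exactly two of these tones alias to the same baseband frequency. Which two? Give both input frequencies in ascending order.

64.3 MHz, 98.75 MHz

fs/2 = 17.225 MHz.
64.3 MHz mod fs = 29.85 MHz.
29.85 MHz > fs/2 = 17.225 MHz, folds to fs − 29.85 MHz = 4.6 MHz.
102.75 MHz mod fs = 33.85 MHz.
33.85 MHz > fs/2 = 17.225 MHz, folds to fs − 33.85 MHz = 0.6 MHz.
98.75 MHz mod fs = 29.85 MHz.
29.85 MHz > fs/2 = 17.225 MHz, folds to fs − 29.85 MHz = 4.6 MHz.
43.8 MHz mod fs = 9.35 MHz.
9.35 MHz ≤ fs/2 = 17.225 MHz, appears at 9.35 MHz.
64.3 MHz and 98.75 MHz both map to 4.6 MHz.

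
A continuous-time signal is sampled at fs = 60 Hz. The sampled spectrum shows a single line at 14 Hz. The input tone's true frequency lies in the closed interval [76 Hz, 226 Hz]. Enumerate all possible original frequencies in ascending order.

Frequencies that alias to 14 Hz are k·fs ± 14 Hz for integer k ≥ 0.
k=0: 14 Hz.
k=1: 46 Hz, 74 Hz.
k=2: 106 Hz, 134 Hz.
k=3: 166 Hz, 194 Hz.
k=4: 226 Hz, 254 Hz.
k=5: 286 Hz, 314 Hz.
Within [76 Hz, 226 Hz]: 106 Hz, 134 Hz, 166 Hz, 194 Hz, 226 Hz.

106 Hz, 134 Hz, 166 Hz, 194 Hz, 226 Hz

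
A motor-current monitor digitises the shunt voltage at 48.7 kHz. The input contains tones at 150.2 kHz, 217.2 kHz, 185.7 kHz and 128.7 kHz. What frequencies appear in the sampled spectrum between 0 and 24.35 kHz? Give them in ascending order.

4.1 kHz, 9.1 kHz, 17.4 kHz, 22.4 kHz

fs/2 = 24.35 kHz.
150.2 kHz mod fs = 4.1 kHz.
4.1 kHz ≤ fs/2 = 24.35 kHz, appears at 4.1 kHz.
217.2 kHz mod fs = 22.4 kHz.
22.4 kHz ≤ fs/2 = 24.35 kHz, appears at 22.4 kHz.
185.7 kHz mod fs = 39.6 kHz.
39.6 kHz > fs/2 = 24.35 kHz, folds to fs − 39.6 kHz = 9.1 kHz.
128.7 kHz mod fs = 31.3 kHz.
31.3 kHz > fs/2 = 24.35 kHz, folds to fs − 31.3 kHz = 17.4 kHz.
Distinct values: {4.1 kHz, 9.1 kHz, 17.4 kHz, 22.4 kHz}.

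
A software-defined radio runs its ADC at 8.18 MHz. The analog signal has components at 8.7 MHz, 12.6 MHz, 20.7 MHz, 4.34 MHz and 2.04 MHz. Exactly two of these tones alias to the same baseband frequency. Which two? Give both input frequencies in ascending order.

4.34 MHz, 20.7 MHz

fs/2 = 4.09 MHz.
8.7 MHz mod fs = 0.52 MHz.
0.52 MHz ≤ fs/2 = 4.09 MHz, appears at 0.52 MHz.
12.6 MHz mod fs = 4.42 MHz.
4.42 MHz > fs/2 = 4.09 MHz, folds to fs − 4.42 MHz = 3.76 MHz.
20.7 MHz mod fs = 4.34 MHz.
4.34 MHz > fs/2 = 4.09 MHz, folds to fs − 4.34 MHz = 3.84 MHz.
4.34 MHz > fs/2 = 4.09 MHz, folds to fs − 4.34 MHz = 3.84 MHz.
2.04 MHz ≤ fs/2 = 4.09 MHz, passes unchanged.
4.34 MHz and 20.7 MHz both map to 3.84 MHz.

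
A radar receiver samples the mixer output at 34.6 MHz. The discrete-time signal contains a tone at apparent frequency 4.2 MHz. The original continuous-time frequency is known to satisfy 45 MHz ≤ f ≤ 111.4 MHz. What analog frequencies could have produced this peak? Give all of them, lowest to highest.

Frequencies that alias to 4.2 MHz are k·fs ± 4.2 MHz for integer k ≥ 0.
k=0: 4.2 MHz.
k=1: 30.4 MHz, 38.8 MHz.
k=2: 65 MHz, 73.4 MHz.
k=3: 99.6 MHz, 108 MHz.
k=4: 134.2 MHz, 142.6 MHz.
Within [45 MHz, 111.4 MHz]: 65 MHz, 73.4 MHz, 99.6 MHz, 108 MHz.

65 MHz, 73.4 MHz, 99.6 MHz, 108 MHz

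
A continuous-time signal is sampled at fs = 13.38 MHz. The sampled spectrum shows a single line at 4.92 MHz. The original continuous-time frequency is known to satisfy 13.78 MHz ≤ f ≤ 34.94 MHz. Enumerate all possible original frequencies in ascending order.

18.3 MHz, 21.84 MHz, 31.68 MHz

Frequencies that alias to 4.92 MHz are k·fs ± 4.92 MHz for integer k ≥ 0.
k=0: 4.92 MHz.
k=1: 8.46 MHz, 18.3 MHz.
k=2: 21.84 MHz, 31.68 MHz.
k=3: 35.22 MHz, 45.06 MHz.
Within [13.78 MHz, 34.94 MHz]: 18.3 MHz, 21.84 MHz, 31.68 MHz.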